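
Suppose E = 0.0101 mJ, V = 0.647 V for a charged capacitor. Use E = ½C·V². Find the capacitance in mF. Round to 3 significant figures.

0.0483 mF

Solving E = ½C·V² for C: C = 2E/V².
E = 0.0101 mJ = 1.010×10^-5 J; V = 0.647 V.
C = 4.826×10^-5 F
4.826×10^-5 F × (1 mF / 0.001000 F) = 0.04826 mF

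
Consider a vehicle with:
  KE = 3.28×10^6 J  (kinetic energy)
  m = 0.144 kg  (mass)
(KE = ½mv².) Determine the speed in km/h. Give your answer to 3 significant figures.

24300 km/h

Rearranging: v = √(2·KE/m).
KE = 3.28×10^6 J; m = 0.144 kg.
v = 6749 m/s
6749 m/s × (1 km/h / 0.2778 m/s) = 24298 km/h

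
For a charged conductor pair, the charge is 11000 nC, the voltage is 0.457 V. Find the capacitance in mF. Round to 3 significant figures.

0.0241 mF

Directly: C = Q/V.
Q = 11000 nC = 1.100×10^-5 C; V = 0.457 V.
C = 2.407×10^-5 F
2.407×10^-5 F × (1 mF / 0.001000 F) = 0.02407 mF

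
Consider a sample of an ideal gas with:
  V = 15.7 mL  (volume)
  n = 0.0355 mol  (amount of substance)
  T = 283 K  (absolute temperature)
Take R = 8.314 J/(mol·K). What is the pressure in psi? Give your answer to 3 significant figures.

P is given directly by: P = nRT/V.
V = 15.7 mL = 1.570×10^-5 m³; n = 0.0355 mol; T = 283 K; R = 8.314 J/(mol·K).
P = 5.320×10^6 Pa  (the unit combination reduces to kg/(m·s²) = Pa)
5.320×10^6 Pa × (1 psi / 6895 Pa) = 771.6 psi

772 psi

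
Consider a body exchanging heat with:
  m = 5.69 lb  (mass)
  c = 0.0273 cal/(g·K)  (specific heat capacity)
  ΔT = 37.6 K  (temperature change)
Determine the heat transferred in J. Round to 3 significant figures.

Q is given directly by: Q = mcΔT.
m = 5.69 lb = 2.581 kg; c = 0.0273 cal/(g·K) = 114.2 J/(kg·K); ΔT = 37.6 K.
Q = 11085 J  (the unit combination reduces to kg·m²/s² = J)

11100 J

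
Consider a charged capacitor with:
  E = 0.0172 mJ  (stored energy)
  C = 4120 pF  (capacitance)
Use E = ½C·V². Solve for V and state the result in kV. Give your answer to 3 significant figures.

Rearranging: V = √(2E/C).
E = 0.0172 mJ = 1.720×10^-5 J; C = 4120 pF = 4.120×10^-9 F.
V = 91.38 V  (the unit combination reduces to kg·m²/(A·s³) = V)
91.38 V × (1 kV / 1000 V) = 0.09138 kV

0.0914 kV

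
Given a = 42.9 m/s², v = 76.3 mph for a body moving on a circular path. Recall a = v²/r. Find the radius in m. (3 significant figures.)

27.1 m

Rearranging: r = v²/a.
a = 42.9 m/s²; v = 76.3 mph = 34.11 m/s.
r = 27.12 m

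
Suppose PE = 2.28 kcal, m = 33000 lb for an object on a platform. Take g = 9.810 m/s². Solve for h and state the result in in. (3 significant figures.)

Rearranging PE = m·g·h for h: h = PE/(m·g).
PE = 2.28 kcal = 9540 J; m = 33000 lb = 14969 kg; g = 9.810 m/s².
h = 0.06496 m
0.06496 m × (1 in / 0.02540 m) = 2.558 in

2.56 in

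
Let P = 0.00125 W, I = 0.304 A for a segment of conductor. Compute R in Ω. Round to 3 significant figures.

Solving P = I²R for R: R = P/I².
P = 0.00125 W; I = 0.304 A.
R = 0.01353 Ω

0.0135 Ω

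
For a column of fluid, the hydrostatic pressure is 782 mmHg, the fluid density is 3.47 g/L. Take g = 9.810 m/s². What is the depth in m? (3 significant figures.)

Rearranging P = ρ·g·h for h: h = P/(ρ·g).
P = 782 mmHg = 1.043×10^5 Pa; ρ = 3.47 g/L = 3.470 kg/m³; g = 9.810 m/s².
h = 3063 m

3060 m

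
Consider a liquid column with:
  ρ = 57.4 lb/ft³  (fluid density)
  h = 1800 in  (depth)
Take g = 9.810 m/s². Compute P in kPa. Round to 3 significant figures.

Directly: P = ρgh.
ρ = 57.4 lb/ft³ = 919.5 kg/m³; h = 1800 in = 45.72 m; g = 9.810 m/s².
P = 4.124×10^5 Pa
4.124×10^5 Pa × (1 kPa / 1000 Pa) = 412.4 kPa

412 kPa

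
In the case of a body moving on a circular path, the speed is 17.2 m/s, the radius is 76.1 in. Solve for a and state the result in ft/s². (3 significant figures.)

Directly: a = v²/r.
v = 17.2 m/s; r = 76.1 in = 1.933 m.
a = 153.1 m/s²
153.1 m/s² × (1 ft/s² / 0.3048 m/s²) = 502.1 ft/s²

502 ft/s²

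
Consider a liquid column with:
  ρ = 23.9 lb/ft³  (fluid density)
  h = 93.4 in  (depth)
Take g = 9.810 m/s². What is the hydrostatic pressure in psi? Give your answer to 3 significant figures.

Directly: P = ρgh.
ρ = 23.9 lb/ft³ = 382.8 kg/m³; h = 93.4 in = 2.372 m; g = 9.810 m/s².
P = 8910 Pa
8910 Pa × (1 psi / 6895 Pa) = 1.292 psi

1.29 psi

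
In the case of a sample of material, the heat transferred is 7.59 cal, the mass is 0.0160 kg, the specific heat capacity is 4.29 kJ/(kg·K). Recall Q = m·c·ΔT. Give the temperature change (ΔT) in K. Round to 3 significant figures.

0.463 K

Solving Q = m·c·ΔT for ΔT: ΔT = Q/(m·c).
Q = 7.59 cal = 31.76 J; m = 0.0160 kg; c = 4.29 kJ/(kg·K) = 4290 J/(kg·K).
ΔT = 0.4627 K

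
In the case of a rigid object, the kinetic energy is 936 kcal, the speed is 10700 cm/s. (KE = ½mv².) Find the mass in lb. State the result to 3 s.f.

1510 lb

Solving KE = ½mv² for m: m = 2·KE/v².
KE = 936 kcal = 3.916×10^6 J; v = 10700 cm/s = 107.0 m/s.
m = 684.1 kg
684.1 kg × (1 lb / 0.4536 kg) = 1508 lb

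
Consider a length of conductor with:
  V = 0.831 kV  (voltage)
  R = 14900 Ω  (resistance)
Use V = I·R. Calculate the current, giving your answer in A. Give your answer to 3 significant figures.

Solving V = I·R for I: I = V/R.
V = 0.831 kV = 831.0 V; R = 14900 Ω.
I = 0.05577 A

0.0558 A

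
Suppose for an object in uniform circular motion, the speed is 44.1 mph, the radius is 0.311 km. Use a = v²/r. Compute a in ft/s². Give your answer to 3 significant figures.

4.10 ft/s²

Directly: a = v²/r.
v = 44.1 mph = 19.71 m/s; r = 0.311 km = 311.0 m.
a = 1.250 m/s²
1.250 m/s² × (1 ft/s² / 0.3048 m/s²) = 4.100 ft/s²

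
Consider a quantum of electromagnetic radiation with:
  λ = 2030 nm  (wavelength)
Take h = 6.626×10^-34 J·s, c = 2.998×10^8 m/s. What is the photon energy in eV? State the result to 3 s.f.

E is given directly by: E = hc/λ.
λ = 2030 nm = 2.030×10^-6 m; h = 6.626×10^-34 J·s; c = 2.998×10^8 m/s.
E = 9.786×10^-20 J  (the unit combination reduces to kg·m²/s² = J)
9.786×10^-20 J × (1 eV / 1.602×10^-19 J) = 0.6108 eV

0.611 eV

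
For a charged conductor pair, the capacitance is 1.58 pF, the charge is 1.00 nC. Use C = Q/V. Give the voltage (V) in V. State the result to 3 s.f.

Rearranging: V = Q/C.
C = 1.58 pF = 1.580×10^-12 F; Q = 1.00 nC = 1.000×10^-9 C.
V = 632.9 V

633 V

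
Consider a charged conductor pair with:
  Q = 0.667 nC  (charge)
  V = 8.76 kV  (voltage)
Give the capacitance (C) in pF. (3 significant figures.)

0.0761 pF

C is given directly by: C = Q/V.
Q = 0.667 nC = 6.670×10^-10 C; V = 8.76 kV = 8760 V.
C = 7.614×10^-14 F
7.614×10^-14 F × (1 pF / 1.000×10^-12 F) = 0.07614 pF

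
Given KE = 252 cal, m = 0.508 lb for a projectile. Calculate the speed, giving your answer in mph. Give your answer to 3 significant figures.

214 mph

Rearranging KE = ½mv² for v: v = √(2·KE/m).
KE = 252 cal = 1054 J; m = 0.508 lb = 0.2304 kg.
v = 95.66 m/s
95.66 m/s × (1 mph / 0.4470 m/s) = 214.0 mph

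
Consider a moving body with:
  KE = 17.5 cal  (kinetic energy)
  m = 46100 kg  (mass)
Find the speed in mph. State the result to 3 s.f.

Rearranging: v = √(2·KE/m).
KE = 17.5 cal = 73.22 J; m = 46100 kg.
v = 0.05636 m/s
0.05636 m/s × (1 mph / 0.4470 m/s) = 0.1261 mph

0.126 mph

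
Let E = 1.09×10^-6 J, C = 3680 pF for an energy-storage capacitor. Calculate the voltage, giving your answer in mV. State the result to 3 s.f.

Rearranging E = ½C·V² for V: V = √(2E/C).
E = 1.09×10^-6 J; C = 3680 pF = 3.680×10^-9 F.
V = 24.34 V  (the unit combination reduces to kg·m²/(A·s³) = V)
24.34 V × (1 mV / 0.001000 V) = 24339 mV

24300 mV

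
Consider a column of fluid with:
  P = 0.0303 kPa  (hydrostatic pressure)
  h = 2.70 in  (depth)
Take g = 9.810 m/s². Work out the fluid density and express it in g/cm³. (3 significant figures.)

Rearranging: ρ = P/(g·h).
P = 0.0303 kPa = 30.30 Pa; h = 2.70 in = 0.06858 m; g = 9.810 m/s².
ρ = 45.04 kg/m³
45.04 kg/m³ × (1 g/cm³ / 1000 kg/m³) = 0.04504 g/cm³

0.0450 g/cm³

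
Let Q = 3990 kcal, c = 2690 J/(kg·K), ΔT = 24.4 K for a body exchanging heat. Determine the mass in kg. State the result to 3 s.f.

Rearranging: m = Q/(c·ΔT).
Q = 3990 kcal = 1.669×10^7 J; c = 2690 J/(kg·K); ΔT = 24.4 K.
m = 254.3 kg

254 kg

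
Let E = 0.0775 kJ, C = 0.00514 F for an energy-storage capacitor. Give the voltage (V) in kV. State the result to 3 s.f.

Solving E = ½C·V² for V: V = √(2E/C).
E = 0.0775 kJ = 77.50 J; C = 0.00514 F.
V = 173.7 V
173.7 V × (1 kV / 1000 V) = 0.1737 kV

0.174 kV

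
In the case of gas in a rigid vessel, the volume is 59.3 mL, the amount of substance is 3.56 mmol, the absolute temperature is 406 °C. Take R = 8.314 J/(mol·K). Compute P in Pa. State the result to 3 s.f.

From the ideal-gas law: P = nRT/V.
V = 59.3 mL = 5.930×10^-5 m³; n = 3.56 mmol = 0.003560 mol; T = 406 °C = 679.1 K; R = 8.314 J/(mol·K).
P = 3.390×10^5 Pa

3.39×10^5 Pa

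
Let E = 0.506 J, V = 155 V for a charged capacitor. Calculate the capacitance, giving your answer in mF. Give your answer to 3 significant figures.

Solving E = ½C·V² for C: C = 2E/V².
E = 0.506 J; V = 155 V.
C = 4.212×10^-5 F
4.212×10^-5 F × (1 mF / 0.001000 F) = 0.04212 mF

0.0421 mF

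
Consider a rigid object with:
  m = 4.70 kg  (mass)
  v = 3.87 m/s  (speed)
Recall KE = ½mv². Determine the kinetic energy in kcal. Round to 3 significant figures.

0.00841 kcal

KE is given directly by: KE = ½mv².
m = 4.70 kg; v = 3.87 m/s.
KE = 35.20 J  (the unit combination reduces to kg·m²/s² = J)
35.20 J × (1 kcal / 4184 J) = 0.008412 kcal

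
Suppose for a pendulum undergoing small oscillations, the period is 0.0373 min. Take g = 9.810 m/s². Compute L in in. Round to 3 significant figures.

49.0 in

Solving T = 2π√(L/g) for L: L = g·(T/2π)².
T = 0.0373 min = 2.238 s; g = 9.810 m/s².
L = 1.245 m
1.245 m × (1 in / 0.02540 m) = 49.00 in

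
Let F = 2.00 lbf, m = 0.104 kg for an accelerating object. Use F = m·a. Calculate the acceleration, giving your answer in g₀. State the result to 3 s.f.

From Newton's second law: a = F/m.
F = 2.00 lbf = 8.896 N; m = 0.104 kg.
a = 85.54 m/s²
85.54 m/s² × (1 g₀ / 9.807 m/s²) = 8.723 g₀

8.72 g₀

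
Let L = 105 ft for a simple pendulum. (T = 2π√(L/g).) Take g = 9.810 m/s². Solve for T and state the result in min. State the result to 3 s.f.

0.189 min

T is given directly by: T = 2π√(L/g).
L = 105 ft = 32.00 m; g = 9.810 m/s².
T = 11.35 s
11.35 s × (1 min / 60.00 s) = 0.1891 min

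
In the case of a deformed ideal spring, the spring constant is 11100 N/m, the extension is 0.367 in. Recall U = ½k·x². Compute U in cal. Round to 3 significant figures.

0.115 cal

U is given directly by: U = ½kx².
k = 11100 N/m; x = 0.367 in = 0.009322 m.
U = 0.4823 J
0.4823 J × (1 cal / 4.184 J) = 0.1153 cal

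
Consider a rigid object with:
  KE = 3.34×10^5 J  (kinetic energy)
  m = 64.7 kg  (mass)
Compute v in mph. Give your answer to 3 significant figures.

227 mph

Rearranging: v = √(2·KE/m).
KE = 3.34×10^5 J; m = 64.7 kg.
v = 101.6 m/s
101.6 m/s × (1 mph / 0.4470 m/s) = 227.3 mph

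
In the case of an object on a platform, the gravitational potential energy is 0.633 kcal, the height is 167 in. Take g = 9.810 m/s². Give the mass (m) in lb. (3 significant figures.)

140 lb

Rearranging PE = m·g·h for m: m = PE/(g·h).
PE = 0.633 kcal = 2648 J; h = 167 in = 4.242 m; g = 9.810 m/s².
m = 63.65 kg
63.65 kg × (1 lb / 0.4536 kg) = 140.3 lb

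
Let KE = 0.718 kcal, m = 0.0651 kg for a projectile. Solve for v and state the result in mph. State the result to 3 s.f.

680 mph

Rearranging KE = ½mv² for v: v = √(2·KE/m).
KE = 0.718 kcal = 3004 J; m = 0.0651 kg.
v = 303.8 m/s
303.8 m/s × (1 mph / 0.4470 m/s) = 679.6 mph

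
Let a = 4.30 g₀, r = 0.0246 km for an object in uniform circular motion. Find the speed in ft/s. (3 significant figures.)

106 ft/s

Solving a = v²/r for v: v = √(a·r).
a = 4.30 g₀ = 42.17 m/s²; r = 0.0246 km = 24.60 m.
v = 32.21 m/s
32.21 m/s × (1 ft/s / 0.3048 m/s) = 105.7 ft/s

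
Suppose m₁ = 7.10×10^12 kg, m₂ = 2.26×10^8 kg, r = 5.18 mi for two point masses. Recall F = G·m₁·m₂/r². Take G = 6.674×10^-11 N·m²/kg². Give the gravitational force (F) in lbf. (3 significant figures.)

346 lbf

Directly: F = Gm₁m₂/r².
m₁ = 7.10×10^12 kg; m₂ = 2.26×10^8 kg; r = 5.18 mi = 8336 m; G = 6.674×10^-11 N·m²/kg².
F = 1541 N
1541 N × (1 lbf / 4.448 N) = 346.4 lbf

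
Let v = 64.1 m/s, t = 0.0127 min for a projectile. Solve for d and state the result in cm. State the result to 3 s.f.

4880 cm

Rearranging: d = v·t.
v = 64.1 m/s; t = 0.0127 min = 0.7620 s.
d = 48.84 m
48.84 m × (1 cm / 0.01000 m) = 4884 cm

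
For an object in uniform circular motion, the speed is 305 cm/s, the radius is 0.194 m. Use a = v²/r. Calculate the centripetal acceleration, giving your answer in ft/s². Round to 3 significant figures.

Directly: a = v²/r.
v = 305 cm/s = 3.050 m/s; r = 0.194 m.
a = 47.95 m/s²
47.95 m/s² × (1 ft/s² / 0.3048 m/s²) = 157.3 ft/s²

157 ft/s²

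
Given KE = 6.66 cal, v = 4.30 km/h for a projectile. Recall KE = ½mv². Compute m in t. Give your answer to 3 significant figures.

Rearranging: m = 2·KE/v².
KE = 6.66 cal = 27.87 J; v = 4.30 km/h = 1.194 m/s.
m = 39.06 kg
39.06 kg × (1 t / 1000 kg) = 0.03906 t

0.0391 t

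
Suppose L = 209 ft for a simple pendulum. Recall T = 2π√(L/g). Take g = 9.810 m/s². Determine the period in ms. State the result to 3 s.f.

Directly: T = 2π√(L/g).
L = 209 ft = 63.70 m; g = 9.810 m/s².
T = 16.01 s
16.01 s × (1 ms / 0.001000 s) = 16011 ms

16000 ms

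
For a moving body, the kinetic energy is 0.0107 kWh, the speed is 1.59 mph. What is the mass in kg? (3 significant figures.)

Rearranging KE = ½mv² for m: m = 2·KE/v².
KE = 0.0107 kWh = 38520 J; v = 1.59 mph = 0.7108 m/s.
m = 1.525×10^5 kg

1.52×10^5 kg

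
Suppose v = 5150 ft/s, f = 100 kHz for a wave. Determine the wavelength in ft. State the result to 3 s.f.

Rearranging v = f·λ for λ: λ = v/f.
v = 5150 ft/s = 1570 m/s; f = 100 kHz = 1.000×10^5 Hz.
λ = 0.01570 m
0.01570 m × (1 ft / 0.3048 m) = 0.05150 ft

0.0515 ft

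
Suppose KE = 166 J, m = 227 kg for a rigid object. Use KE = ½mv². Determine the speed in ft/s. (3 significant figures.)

Rearranging: v = √(2·KE/m).
KE = 166 J; m = 227 kg.
v = 1.209 m/s
1.209 m/s × (1 ft/s / 0.3048 m/s) = 3.968 ft/s

3.97 ft/s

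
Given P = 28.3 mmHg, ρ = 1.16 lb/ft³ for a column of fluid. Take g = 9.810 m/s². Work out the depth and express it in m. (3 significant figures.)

20.7 m

Rearranging P = ρ·g·h for h: h = P/(ρ·g).
P = 28.3 mmHg = 3773 Pa; ρ = 1.16 lb/ft³ = 18.58 kg/m³; g = 9.810 m/s².
h = 20.70 m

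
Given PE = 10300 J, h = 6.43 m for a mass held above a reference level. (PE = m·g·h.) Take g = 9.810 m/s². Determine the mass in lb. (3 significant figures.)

360 lb

Rearranging: m = PE/(g·h).
PE = 10300 J; h = 6.43 m; g = 9.810 m/s².
m = 163.3 kg
163.3 kg × (1 lb / 0.4536 kg) = 360.0 lb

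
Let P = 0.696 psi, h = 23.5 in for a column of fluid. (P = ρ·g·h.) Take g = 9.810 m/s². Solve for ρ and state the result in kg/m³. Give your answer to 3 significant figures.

Rearranging: ρ = P/(g·h).
P = 0.696 psi = 4799 Pa; h = 23.5 in = 0.5969 m; g = 9.810 m/s².
ρ = 819.5 kg/m³

820 kg/m³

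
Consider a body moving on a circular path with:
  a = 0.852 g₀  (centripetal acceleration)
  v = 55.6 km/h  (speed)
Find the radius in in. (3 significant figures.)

1120 in

Solving a = v²/r for r: r = v²/a.
a = 0.852 g₀ = 8.355 m/s²; v = 55.6 km/h = 15.44 m/s.
r = 28.55 m
28.55 m × (1 in / 0.02540 m) = 1124 in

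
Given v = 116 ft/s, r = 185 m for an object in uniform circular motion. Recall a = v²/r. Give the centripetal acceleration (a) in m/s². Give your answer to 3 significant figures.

a is given directly by: a = v²/r.
v = 116 ft/s = 35.36 m/s; r = 185 m.
a = 6.757 m/s²

6.76 m/s²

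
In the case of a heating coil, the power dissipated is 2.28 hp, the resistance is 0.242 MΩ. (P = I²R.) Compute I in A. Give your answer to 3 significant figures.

0.0838 A

Rearranging: I = √(P/R).
P = 2.28 hp = 1700 W; R = 0.242 MΩ = 2.420×10^5 Ω.
I = 0.08382 A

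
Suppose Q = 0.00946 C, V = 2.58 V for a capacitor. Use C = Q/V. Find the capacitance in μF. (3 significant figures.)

Directly: C = Q/V.
Q = 0.00946 C; V = 2.58 V.
C = 0.003667 F
0.003667 F × (1 μF / 1.000×10^-6 F) = 3667 μF

3670 μF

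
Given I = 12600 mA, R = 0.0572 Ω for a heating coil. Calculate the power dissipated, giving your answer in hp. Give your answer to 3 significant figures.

0.0122 hp

P is given directly by: P = I²R.
I = 12600 mA = 12.60 A; R = 0.0572 Ω.
P = 9.081 W  (the unit combination reduces to kg·m²/s³ = W)
9.081 W × (1 hp / 745.7 W) = 0.01218 hp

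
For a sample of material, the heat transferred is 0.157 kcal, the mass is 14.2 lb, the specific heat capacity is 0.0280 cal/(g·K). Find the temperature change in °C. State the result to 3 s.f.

Rearranging: ΔT = Q/(m·c).
Q = 0.157 kcal = 656.9 J; m = 14.2 lb = 6.441 kg; c = 0.0280 cal/(g·K) = 117.2 J/(kg·K).
ΔT = 0.8705 K
Since 1 °C = 1 K, 0.8705 °C.

0.871 °C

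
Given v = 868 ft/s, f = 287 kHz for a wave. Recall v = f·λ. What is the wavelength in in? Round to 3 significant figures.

0.0363 in

Rearranging v = f·λ for λ: λ = v/f.
v = 868 ft/s = 264.6 m/s; f = 287 kHz = 2.870×10^5 Hz.
λ = 9.218×10^-4 m
9.218×10^-4 m × (1 in / 0.02540 m) = 0.03629 in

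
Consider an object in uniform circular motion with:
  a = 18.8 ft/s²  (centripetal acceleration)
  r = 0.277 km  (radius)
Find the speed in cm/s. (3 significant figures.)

3980 cm/s

Rearranging a = v²/r for v: v = √(a·r).
a = 18.8 ft/s² = 5.730 m/s²; r = 0.277 km = 277.0 m.
v = 39.84 m/s
39.84 m/s × (1 cm/s / 0.01000 m/s) = 3984 cm/s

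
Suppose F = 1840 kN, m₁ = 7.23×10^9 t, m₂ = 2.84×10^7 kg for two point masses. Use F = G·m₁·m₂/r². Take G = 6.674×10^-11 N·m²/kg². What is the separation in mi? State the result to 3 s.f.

0.0536 mi

Solving F = G·m₁·m₂/r² for r: r = √(G·m₁m₂/F).
F = 1840 kN = 1.840×10^6 N; m₁ = 7.23×10^9 t = 7.230×10^12 kg; m₂ = 2.84×10^7 kg; G = 6.674×10^-11 N·m²/kg².
r = 86.30 m
86.30 m × (1 mi / 1609 m) = 0.05362 mi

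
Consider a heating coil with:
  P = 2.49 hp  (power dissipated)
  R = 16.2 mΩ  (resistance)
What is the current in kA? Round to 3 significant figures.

0.339 kA

Rearranging P = I²R for I: I = √(P/R).
P = 2.49 hp = 1857 W; R = 16.2 mΩ = 0.01620 Ω.
I = 338.6 A
338.6 A × (1 kA / 1000 A) = 0.3386 kA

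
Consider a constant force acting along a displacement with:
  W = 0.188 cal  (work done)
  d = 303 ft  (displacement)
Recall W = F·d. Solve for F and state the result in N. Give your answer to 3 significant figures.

0.00852 N

Solving W = F·d for F: F = W/d.
W = 0.188 cal = 0.7866 J; d = 303 ft = 92.35 m.
F = 0.008517 N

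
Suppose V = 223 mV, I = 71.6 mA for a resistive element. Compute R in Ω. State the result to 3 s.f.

Rearranging V = I·R for R: R = V/I.
V = 223 mV = 0.2230 V; I = 71.6 mA = 0.07160 A.
R = 3.115 Ω

3.11 Ω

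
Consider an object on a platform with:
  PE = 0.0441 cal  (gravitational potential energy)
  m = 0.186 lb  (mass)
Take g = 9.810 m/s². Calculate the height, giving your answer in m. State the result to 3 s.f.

Rearranging: h = PE/(m·g).
PE = 0.0441 cal = 0.1845 J; m = 0.186 lb = 0.08437 kg; g = 9.810 m/s².
h = 0.2229 m

0.223 m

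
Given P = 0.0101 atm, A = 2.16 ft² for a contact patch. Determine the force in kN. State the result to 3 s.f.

0.205 kN

Solving P = F/A for F: F = P·A.
P = 0.0101 atm = 1023 Pa; A = 2.16 ft² = 0.2007 m².
F = 205.4 N
205.4 N × (1 kN / 1000 N) = 0.2054 kN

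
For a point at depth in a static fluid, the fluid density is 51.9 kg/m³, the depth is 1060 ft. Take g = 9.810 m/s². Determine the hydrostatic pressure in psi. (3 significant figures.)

23.9 psi

Directly: P = ρgh.
ρ = 51.9 kg/m³; h = 1060 ft = 323.1 m; g = 9.810 m/s².
P = 1.645×10^5 Pa
1.645×10^5 Pa × (1 psi / 6895 Pa) = 23.86 psi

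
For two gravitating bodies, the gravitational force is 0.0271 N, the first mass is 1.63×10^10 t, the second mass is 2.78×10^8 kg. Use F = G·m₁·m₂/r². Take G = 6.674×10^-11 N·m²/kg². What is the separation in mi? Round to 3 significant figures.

2080 mi

Solving F = G·m₁·m₂/r² for r: r = √(G·m₁m₂/F).
F = 0.0271 N; m₁ = 1.63×10^10 t = 1.630×10^13 kg; m₂ = 2.78×10^8 kg; G = 6.674×10^-11 N·m²/kg².
r = 3.341×10^6 m
3.341×10^6 m × (1 mi / 1609 m) = 2076 mi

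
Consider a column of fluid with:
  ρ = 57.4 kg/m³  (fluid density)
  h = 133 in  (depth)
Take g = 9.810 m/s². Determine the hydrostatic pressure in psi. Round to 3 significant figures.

Directly: P = ρgh.
ρ = 57.4 kg/m³; h = 133 in = 3.378 m; g = 9.810 m/s².
P = 1902 Pa
1902 Pa × (1 psi / 6895 Pa) = 0.2759 psi

0.276 psi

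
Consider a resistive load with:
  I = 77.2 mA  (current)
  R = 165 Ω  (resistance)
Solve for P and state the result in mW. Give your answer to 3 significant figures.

983 mW

P is given directly by: P = I²R.
I = 77.2 mA = 0.07720 A; R = 165 Ω.
P = 0.9834 W
0.9834 W × (1 mW / 0.001000 W) = 983.4 mW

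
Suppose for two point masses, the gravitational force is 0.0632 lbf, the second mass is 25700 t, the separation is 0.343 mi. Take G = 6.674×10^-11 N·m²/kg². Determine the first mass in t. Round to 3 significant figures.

49900 t

From Newton's law of gravitation: m₁ = F·r²/(G·m₂).
F = 0.0632 lbf = 0.2811 N; m₂ = 25700 t = 2.570×10^7 kg; r = 0.343 mi = 552.0 m; G = 6.674×10^-11 N·m²/kg².
m₁ = 4.994×10^7 kg
4.994×10^7 kg × (1 t / 1000 kg) = 49942 t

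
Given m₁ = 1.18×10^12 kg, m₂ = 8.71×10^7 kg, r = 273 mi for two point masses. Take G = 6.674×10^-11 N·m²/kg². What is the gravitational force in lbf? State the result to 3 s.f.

0.00799 lbf

From Newton's law of gravitation: F = Gm₁m₂/r².
m₁ = 1.18×10^12 kg; m₂ = 8.71×10^7 kg; r = 273 mi = 4.394×10^5 m; G = 6.674×10^-11 N·m²/kg².
F = 0.03554 N
0.03554 N × (1 lbf / 4.448 N) = 0.007989 lbf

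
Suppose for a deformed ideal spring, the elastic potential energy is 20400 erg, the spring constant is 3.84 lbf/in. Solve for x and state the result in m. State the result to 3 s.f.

0.00246 m

Solving U = ½k·x² for x: x = √(2U/k).
U = 20400 erg = 0.002040 J; k = 3.84 lbf/in = 672.5 N/m.
x = 0.002463 m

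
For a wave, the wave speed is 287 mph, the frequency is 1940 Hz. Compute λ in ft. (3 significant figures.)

0.217 ft

Solving v = f·λ for λ: λ = v/f.
v = 287 mph = 128.3 m/s; f = 1940 Hz.
λ = 0.06613 m
0.06613 m × (1 ft / 0.3048 m) = 0.2170 ft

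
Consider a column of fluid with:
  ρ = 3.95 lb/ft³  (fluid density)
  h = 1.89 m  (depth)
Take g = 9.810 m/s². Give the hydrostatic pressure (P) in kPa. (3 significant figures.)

P is given directly by: P = ρgh.
ρ = 3.95 lb/ft³ = 63.27 kg/m³; h = 1.89 m; g = 9.810 m/s².
P = 1173 Pa
1173 Pa × (1 kPa / 1000 Pa) = 1.173 kPa

1.17 kPa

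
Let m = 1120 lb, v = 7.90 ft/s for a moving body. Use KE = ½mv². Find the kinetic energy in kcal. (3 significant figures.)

Directly: KE = ½mv².
m = 1120 lb = 508.0 kg; v = 7.90 ft/s = 2.408 m/s.
KE = 1473 J
1473 J × (1 kcal / 4184 J) = 0.3520 kcal

0.352 kcal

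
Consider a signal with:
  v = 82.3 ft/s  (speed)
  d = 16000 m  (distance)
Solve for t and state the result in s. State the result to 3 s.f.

Rearranging: t = d/v.
v = 82.3 ft/s = 25.09 m/s; d = 16000 m.
t = 637.8 s

638 s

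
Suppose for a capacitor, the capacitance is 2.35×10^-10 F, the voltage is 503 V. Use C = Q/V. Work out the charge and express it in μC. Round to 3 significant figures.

Rearranging C = Q/V for Q: Q = CV.
C = 2.35×10^-10 F; V = 503 V.
Q = 1.182×10^-7 C
1.182×10^-7 C × (1 μC / 1.000×10^-6 C) = 0.1182 μC

0.118 μC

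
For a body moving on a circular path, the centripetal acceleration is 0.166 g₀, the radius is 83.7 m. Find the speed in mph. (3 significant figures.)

Rearranging: v = √(a·r).
a = 0.166 g₀ = 1.628 m/s²; r = 83.7 m.
v = 11.67 m/s
11.67 m/s × (1 mph / 0.4470 m/s) = 26.11 mph

26.1 mph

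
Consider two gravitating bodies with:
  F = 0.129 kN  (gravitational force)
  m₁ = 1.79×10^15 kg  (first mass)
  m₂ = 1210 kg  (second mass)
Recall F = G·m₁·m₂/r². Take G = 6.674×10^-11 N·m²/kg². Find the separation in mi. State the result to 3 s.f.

Rearranging: r = √(G·m₁m₂/F).
F = 0.129 kN = 129.0 N; m₁ = 1.79×10^15 kg; m₂ = 1210 kg; G = 6.674×10^-11 N·m²/kg².
r = 1059 m
1059 m × (1 mi / 1609 m) = 0.6578 mi

0.658 mi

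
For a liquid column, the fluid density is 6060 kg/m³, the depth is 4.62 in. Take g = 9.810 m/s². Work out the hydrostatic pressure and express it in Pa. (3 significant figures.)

6980 Pa

P is given directly by: P = ρgh.
ρ = 6060 kg/m³; h = 4.62 in = 0.1173 m; g = 9.810 m/s².
P = 6976 Pa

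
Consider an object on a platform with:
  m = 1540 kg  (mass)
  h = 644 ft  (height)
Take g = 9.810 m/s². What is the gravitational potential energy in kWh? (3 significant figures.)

Directly: PE = mgh.
m = 1540 kg; h = 644 ft = 196.3 m; g = 9.810 m/s².
PE = 2.965×10^6 J  (the unit combination reduces to kg·m²/s² = J)
2.965×10^6 J × (1 kWh / 3.600×10^6 J) = 0.8237 kWh

0.824 kWh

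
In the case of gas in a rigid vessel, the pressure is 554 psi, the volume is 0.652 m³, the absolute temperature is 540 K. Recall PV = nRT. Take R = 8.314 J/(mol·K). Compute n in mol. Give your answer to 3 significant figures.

From the ideal-gas law: n = PV/(RT).
P = 554 psi = 3.820×10^6 Pa; V = 0.652 m³; T = 540 K; R = 8.314 J/(mol·K).
n = 554.7 mol

555 mol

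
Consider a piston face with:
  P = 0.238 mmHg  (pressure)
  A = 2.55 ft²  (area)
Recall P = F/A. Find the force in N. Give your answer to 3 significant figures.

Solving P = F/A for F: F = P·A.
P = 0.238 mmHg = 31.73 Pa; A = 2.55 ft² = 0.2369 m².
F = 7.517 N

7.52 N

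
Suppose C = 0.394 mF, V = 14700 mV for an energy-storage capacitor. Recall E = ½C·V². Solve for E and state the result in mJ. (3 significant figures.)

42.6 mJ

Directly: E = ½CV².
C = 0.394 mF = 3.940×10^-4 F; V = 14700 mV = 14.70 V.
E = 0.04257 J
0.04257 J × (1 mJ / 0.001000 J) = 42.57 mJ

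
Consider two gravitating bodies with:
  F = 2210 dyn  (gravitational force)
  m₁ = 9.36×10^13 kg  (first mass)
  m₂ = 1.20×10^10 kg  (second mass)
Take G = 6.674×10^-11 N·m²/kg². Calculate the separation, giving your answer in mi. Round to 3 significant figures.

Solving F = G·m₁·m₂/r² for r: r = √(G·m₁m₂/F).
F = 2210 dyn = 0.02210 N; m₁ = 9.36×10^13 kg; m₂ = 1.20×10^10 kg; G = 6.674×10^-11 N·m²/kg².
r = 5.824×10^7 m
5.824×10^7 m × (1 mi / 1609 m) = 36189 mi

36200 mi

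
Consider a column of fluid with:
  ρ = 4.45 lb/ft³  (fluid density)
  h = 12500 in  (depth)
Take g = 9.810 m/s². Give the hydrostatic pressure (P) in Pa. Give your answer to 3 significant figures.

Directly: P = ρgh.
ρ = 4.45 lb/ft³ = 71.28 kg/m³; h = 12500 in = 317.5 m; g = 9.810 m/s².
P = 2.220×10^5 Pa  (the unit combination reduces to kg/(m·s²) = Pa)

2.22×10^5 Pa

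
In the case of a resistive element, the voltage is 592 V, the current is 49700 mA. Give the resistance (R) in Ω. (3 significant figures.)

Rearranging: R = V/I.
V = 592 V; I = 49700 mA = 49.70 A.
R = 11.91 Ω

11.9 Ω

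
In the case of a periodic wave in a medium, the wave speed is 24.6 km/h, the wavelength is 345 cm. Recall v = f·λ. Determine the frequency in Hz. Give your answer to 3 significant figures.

1.98 Hz

Rearranging: f = v/λ.
v = 24.6 km/h = 6.833 m/s; λ = 345 cm = 3.450 m.
f = 1.981 Hz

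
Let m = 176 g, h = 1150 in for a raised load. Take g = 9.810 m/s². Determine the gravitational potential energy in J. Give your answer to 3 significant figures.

Directly: PE = mgh.
m = 176 g = 0.1760 kg; h = 1150 in = 29.21 m; g = 9.810 m/s².
PE = 50.43 J

50.4 J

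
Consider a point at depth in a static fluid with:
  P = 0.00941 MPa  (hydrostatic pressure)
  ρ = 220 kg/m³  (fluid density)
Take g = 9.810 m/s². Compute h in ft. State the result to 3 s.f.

14.3 ft

Solving P = ρ·g·h for h: h = P/(ρ·g).
P = 0.00941 MPa = 9410 Pa; ρ = 220 kg/m³; g = 9.810 m/s².
h = 4.360 m
4.360 m × (1 ft / 0.3048 m) = 14.30 ft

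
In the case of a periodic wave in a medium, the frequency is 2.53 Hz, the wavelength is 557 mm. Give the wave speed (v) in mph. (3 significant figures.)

v is given directly by: v = fλ.
f = 2.53 Hz; λ = 557 mm = 0.5570 m.
v = 1.409 m/s
1.409 m/s × (1 mph / 0.4470 m/s) = 3.152 mph

3.15 mph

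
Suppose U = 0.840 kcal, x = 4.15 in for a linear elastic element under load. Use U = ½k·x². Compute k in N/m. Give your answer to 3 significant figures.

6.33×10^5 N/m

Rearranging: k = 2U/x².
U = 0.840 kcal = 3515 J; x = 4.15 in = 0.1054 m.
k = 6.326×10^5 N/m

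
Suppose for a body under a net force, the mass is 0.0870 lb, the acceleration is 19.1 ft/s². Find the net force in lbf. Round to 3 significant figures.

From Newton's second law: F = m·a.
m = 0.0870 lb = 0.03946 kg; a = 19.1 ft/s² = 5.822 m/s².
F = 0.2297 N  (the unit combination reduces to kg·m/s² = N)
0.2297 N × (1 lbf / 4.448 N) = 0.05165 lbf

0.0516 lbf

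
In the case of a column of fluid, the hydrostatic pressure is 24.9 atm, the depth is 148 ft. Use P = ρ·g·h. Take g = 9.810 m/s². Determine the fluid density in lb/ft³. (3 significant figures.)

356 lb/ft³

Rearranging P = ρ·g·h for ρ: ρ = P/(g·h).
P = 24.9 atm = 2.523×10^6 Pa; h = 148 ft = 45.11 m; g = 9.810 m/s².
ρ = 5701 kg/m³
5701 kg/m³ × (1 lb/ft³ / 16.02 kg/m³) = 355.9 lb/ft³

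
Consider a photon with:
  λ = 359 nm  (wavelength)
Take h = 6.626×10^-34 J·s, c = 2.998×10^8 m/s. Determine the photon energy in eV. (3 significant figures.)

3.45 eV

E is given directly by: E = hc/λ.
λ = 359 nm = 3.590×10^-7 m; h = 6.626×10^-34 J·s; c = 2.998×10^8 m/s.
E = 5.533×10^-19 J  (the unit combination reduces to kg·m²/s² = J)
5.533×10^-19 J × (1 eV / 1.602×10^-19 J) = 3.454 eV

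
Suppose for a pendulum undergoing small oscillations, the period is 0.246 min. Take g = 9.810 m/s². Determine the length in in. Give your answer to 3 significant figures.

Rearranging: L = g·(T/2π)².
T = 0.246 min = 14.76 s; g = 9.810 m/s².
L = 54.14 m
54.14 m × (1 in / 0.02540 m) = 2131 in

2130 in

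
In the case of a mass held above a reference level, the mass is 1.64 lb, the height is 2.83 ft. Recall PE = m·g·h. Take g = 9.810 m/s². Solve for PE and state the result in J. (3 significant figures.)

6.29 J

Directly: PE = mgh.
m = 1.64 lb = 0.7439 kg; h = 2.83 ft = 0.8626 m; g = 9.810 m/s².
PE = 6.295 J  (the unit combination reduces to kg·m²/s² = J)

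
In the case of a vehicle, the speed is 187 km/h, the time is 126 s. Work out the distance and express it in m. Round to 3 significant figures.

6550 m

Rearranging: d = v·t.
v = 187 km/h = 51.94 m/s; t = 126 s.
d = 6545 m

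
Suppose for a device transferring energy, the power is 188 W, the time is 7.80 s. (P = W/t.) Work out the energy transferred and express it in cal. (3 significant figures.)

350 cal

Rearranging P = W/t for W: W = P·t.
P = 188 W; t = 7.80 s.
W = 1466 J  (the unit combination reduces to kg·m²/s² = J)
1466 J × (1 cal / 4.184 J) = 350.5 cal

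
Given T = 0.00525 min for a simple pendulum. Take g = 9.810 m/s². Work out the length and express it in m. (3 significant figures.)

Rearranging T = 2π√(L/g) for L: L = g·(T/2π)².
T = 0.00525 min = 0.3150 s; g = 9.810 m/s².
L = 0.02466 m

0.0247 m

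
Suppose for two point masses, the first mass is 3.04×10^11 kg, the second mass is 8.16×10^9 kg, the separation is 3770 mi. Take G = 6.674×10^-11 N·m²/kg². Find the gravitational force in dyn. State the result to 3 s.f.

From Newton's law of gravitation: F = Gm₁m₂/r².
m₁ = 3.04×10^11 kg; m₂ = 8.16×10^9 kg; r = 3770 mi = 6.067×10^6 m; G = 6.674×10^-11 N·m²/kg².
F = 0.004497 N
0.004497 N × (1 dyn / 1.000×10^-5 N) = 449.7 dyn

450 dyn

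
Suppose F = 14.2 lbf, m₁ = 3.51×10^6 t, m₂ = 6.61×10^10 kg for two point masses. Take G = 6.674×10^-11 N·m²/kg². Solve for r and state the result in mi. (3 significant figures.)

9.73 mi

From Newton's law of gravitation: r = √(G·m₁m₂/F).
F = 14.2 lbf = 63.16 N; m₁ = 3.51×10^6 t = 3.510×10^9 kg; m₂ = 6.61×10^10 kg; G = 6.674×10^-11 N·m²/kg².
r = 15657 m
15657 m × (1 mi / 1609 m) = 9.729 mi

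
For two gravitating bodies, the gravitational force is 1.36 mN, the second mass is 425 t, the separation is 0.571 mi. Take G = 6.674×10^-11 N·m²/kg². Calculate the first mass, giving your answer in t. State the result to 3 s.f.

40500 t

Solving F = G·m₁·m₂/r² for m₁: m₁ = F·r²/(G·m₂).
F = 1.36 mN = 0.001360 N; m₂ = 425 t = 4.250×10^5 kg; r = 0.571 mi = 918.9 m; G = 6.674×10^-11 N·m²/kg².
m₁ = 4.049×10^7 kg
4.049×10^7 kg × (1 t / 1000 kg) = 40489 t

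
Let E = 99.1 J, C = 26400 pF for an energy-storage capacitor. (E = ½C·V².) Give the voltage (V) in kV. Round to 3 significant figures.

Rearranging E = ½C·V² for V: V = √(2E/C).
E = 99.1 J; C = 26400 pF = 2.640×10^-8 F.
V = 86646 V  (the unit combination reduces to kg·m²/(A·s³) = V)
86646 V × (1 kV / 1000 V) = 86.65 kV

86.6 kV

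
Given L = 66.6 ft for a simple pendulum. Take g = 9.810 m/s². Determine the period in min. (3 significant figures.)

Directly: T = 2π√(L/g).
L = 66.6 ft = 20.30 m; g = 9.810 m/s².
T = 9.038 s
9.038 s × (1 min / 60.00 s) = 0.1506 min

0.151 min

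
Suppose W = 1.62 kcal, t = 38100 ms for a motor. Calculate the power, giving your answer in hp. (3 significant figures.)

0.239 hp

P is given directly by: P = W/t.
W = 1.62 kcal = 6778 J; t = 38100 ms = 38.10 s.
P = 177.9 W  (the unit combination reduces to kg·m²/s³ = W)
177.9 W × (1 hp / 745.7 W) = 0.2386 hp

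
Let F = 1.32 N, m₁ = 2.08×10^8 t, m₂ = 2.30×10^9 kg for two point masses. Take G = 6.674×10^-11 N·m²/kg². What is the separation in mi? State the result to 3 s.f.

Rearranging: r = √(G·m₁m₂/F).
F = 1.32 N; m₁ = 2.08×10^8 t = 2.080×10^11 kg; m₂ = 2.30×10^9 kg; G = 6.674×10^-11 N·m²/kg².
r = 1.555×10^5 m
1.555×10^5 m × (1 mi / 1609 m) = 96.64 mi

96.6 mi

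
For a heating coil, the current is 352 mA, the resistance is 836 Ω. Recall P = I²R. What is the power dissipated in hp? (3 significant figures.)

Directly: P = I²R.
I = 352 mA = 0.3520 A; R = 836 Ω.
P = 103.6 W
103.6 W × (1 hp / 745.7 W) = 0.1389 hp

0.139 hp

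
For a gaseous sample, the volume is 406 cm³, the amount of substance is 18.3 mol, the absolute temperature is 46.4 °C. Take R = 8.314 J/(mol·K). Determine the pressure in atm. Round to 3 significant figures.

1180 atm

From the ideal-gas law: P = nRT/V.
V = 406 cm³ = 4.060×10^-4 m³; n = 18.3 mol; T = 46.4 °C = 319.5 K; R = 8.314 J/(mol·K).
P = 1.197×10^8 Pa  (the unit combination reduces to kg/(m·s²) = Pa)
1.197×10^8 Pa × (1 atm / 1.013×10^5 Pa) = 1182 atm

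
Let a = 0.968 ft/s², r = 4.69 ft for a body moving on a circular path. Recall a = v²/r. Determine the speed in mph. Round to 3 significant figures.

Solving a = v²/r for v: v = √(a·r).
a = 0.968 ft/s² = 0.2950 m/s²; r = 4.69 ft = 1.430 m.
v = 0.6494 m/s
0.6494 m/s × (1 mph / 0.4470 m/s) = 1.453 mph

1.45 mph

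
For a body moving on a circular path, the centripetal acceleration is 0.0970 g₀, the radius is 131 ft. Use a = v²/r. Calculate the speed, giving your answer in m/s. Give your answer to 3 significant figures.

6.16 m/s

Rearranging: v = √(a·r).
a = 0.0970 g₀ = 0.9512 m/s²; r = 131 ft = 39.93 m.
v = 6.163 m/s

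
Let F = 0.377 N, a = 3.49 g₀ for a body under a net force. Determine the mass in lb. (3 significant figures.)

0.0243 lb

Solving F = m·a for m: m = F/a.
F = 0.377 N; a = 3.49 g₀ = 34.23 m/s².
m = 0.01102 kg
0.01102 kg × (1 lb / 0.4536 kg) = 0.02428 lb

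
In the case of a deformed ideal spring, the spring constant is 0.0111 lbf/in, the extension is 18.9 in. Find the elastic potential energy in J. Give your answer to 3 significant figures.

0.224 J

Directly: U = ½kx².
k = 0.0111 lbf/in = 1.944 N/m; x = 18.9 in = 0.4801 m.
U = 0.2240 J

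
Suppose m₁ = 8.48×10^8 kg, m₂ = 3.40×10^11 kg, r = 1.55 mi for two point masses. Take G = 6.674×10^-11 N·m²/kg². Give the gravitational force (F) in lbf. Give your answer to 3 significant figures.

695 lbf

From Newton's law of gravitation: F = Gm₁m₂/r².
m₁ = 8.48×10^8 kg; m₂ = 3.40×10^11 kg; r = 1.55 mi = 2494 m; G = 6.674×10^-11 N·m²/kg².
F = 3092 N  (the unit combination reduces to kg·m/s² = N)
3092 N × (1 lbf / 4.448 N) = 695.2 lbf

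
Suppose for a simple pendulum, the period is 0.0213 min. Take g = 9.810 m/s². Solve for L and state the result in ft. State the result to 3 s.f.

1.33 ft

Rearranging: L = g·(T/2π)².
T = 0.0213 min = 1.278 s; g = 9.810 m/s².
L = 0.4059 m
0.4059 m × (1 ft / 0.3048 m) = 1.332 ft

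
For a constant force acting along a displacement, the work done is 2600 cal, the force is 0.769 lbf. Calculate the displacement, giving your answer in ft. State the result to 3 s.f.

10400 ft

Rearranging W = F·d for d: d = W/F.
W = 2600 cal = 10878 J; F = 0.769 lbf = 3.421 N.
d = 3180 m
3180 m × (1 ft / 0.3048 m) = 10434 ft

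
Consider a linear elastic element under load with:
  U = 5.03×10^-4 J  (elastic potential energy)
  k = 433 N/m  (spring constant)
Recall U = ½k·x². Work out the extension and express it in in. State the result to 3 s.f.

0.0600 in

Solving U = ½k·x² for x: x = √(2U/k).
U = 5.03×10^-4 J; k = 433 N/m.
x = 0.001524 m
0.001524 m × (1 in / 0.02540 m) = 0.06001 in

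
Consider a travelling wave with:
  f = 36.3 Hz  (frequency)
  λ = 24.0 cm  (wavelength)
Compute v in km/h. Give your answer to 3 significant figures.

31.4 km/h

v is given directly by: v = fλ.
f = 36.3 Hz; λ = 24.0 cm = 0.2400 m.
v = 8.712 m/s
8.712 m/s × (1 km/h / 0.2778 m/s) = 31.36 km/h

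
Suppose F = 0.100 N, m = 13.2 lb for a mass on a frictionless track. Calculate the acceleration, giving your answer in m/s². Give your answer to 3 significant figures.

0.0167 m/s²

From Newton's second law: a = F/m.
F = 0.100 N; m = 13.2 lb = 5.987 kg.
a = 0.01670 m/s²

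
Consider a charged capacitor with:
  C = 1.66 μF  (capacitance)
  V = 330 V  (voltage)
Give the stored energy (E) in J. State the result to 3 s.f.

0.0904 J

Directly: E = ½CV².
C = 1.66 μF = 1.660×10^-6 F; V = 330 V.
E = 0.09039 J  (the unit combination reduces to kg·m²/s² = J)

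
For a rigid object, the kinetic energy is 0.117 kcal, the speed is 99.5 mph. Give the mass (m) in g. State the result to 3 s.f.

Rearranging KE = ½mv² for m: m = 2·KE/v².
KE = 0.117 kcal = 489.5 J; v = 99.5 mph = 44.48 m/s.
m = 0.4948 kg
0.4948 kg × (1 g / 0.001000 kg) = 494.8 g

495 g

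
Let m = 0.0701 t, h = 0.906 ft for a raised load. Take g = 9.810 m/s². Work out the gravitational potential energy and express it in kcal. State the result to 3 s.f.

0.0454 kcal

PE is given directly by: PE = mgh.
m = 0.0701 t = 70.10 kg; h = 0.906 ft = 0.2761 m; g = 9.810 m/s².
PE = 189.9 J
189.9 J × (1 kcal / 4184 J) = 0.04539 kcal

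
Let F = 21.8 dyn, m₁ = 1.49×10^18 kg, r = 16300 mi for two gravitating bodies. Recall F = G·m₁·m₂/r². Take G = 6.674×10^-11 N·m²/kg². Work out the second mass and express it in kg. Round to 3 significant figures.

1510 kg

Rearranging F = G·m₁·m₂/r² for m₂: m₂ = F·r²/(G·m₁).
F = 21.8 dyn = 2.180×10^-4 N; m₁ = 1.49×10^18 kg; r = 16300 mi = 2.623×10^7 m; G = 6.674×10^-11 N·m²/kg².
m₂ = 1509 kg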